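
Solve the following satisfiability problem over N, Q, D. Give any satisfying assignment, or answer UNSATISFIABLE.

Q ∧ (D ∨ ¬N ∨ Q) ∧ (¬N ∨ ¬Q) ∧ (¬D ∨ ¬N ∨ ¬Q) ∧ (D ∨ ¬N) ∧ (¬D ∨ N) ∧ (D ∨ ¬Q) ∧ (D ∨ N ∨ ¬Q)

Unsatisfiable

Case Q = True:
  (¬N ∨ ¬Q) forces N = False.
  (¬D ∨ N) forces D = False.
  Clause (D ∨ ¬Q) is falsified — contradiction.
Case Q = False:
  Clause (Q) is falsified — contradiction.
Both cases fail, so the formula is unsatisfiable.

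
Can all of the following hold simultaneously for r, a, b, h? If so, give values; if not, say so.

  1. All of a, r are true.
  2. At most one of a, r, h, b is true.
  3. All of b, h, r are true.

The formula is unsatisfiable.

Case r = True:
  (1) forces a = True.
  Constraint (2) is violated (a=T, r=T) — contradiction.
Case r = False:
  Constraint (1) is violated (r=F) — contradiction.
Both cases fail — unsatisfiable.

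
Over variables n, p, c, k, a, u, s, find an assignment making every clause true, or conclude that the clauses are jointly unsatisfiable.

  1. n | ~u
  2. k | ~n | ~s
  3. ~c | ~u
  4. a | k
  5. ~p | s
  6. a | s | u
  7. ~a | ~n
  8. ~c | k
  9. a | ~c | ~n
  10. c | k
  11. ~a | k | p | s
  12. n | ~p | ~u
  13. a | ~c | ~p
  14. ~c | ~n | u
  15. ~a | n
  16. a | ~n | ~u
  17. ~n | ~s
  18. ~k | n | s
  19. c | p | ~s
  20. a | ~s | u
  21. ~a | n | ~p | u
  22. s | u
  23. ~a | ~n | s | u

UNSATISFIABLE

Case u = True:
  (n | ~u) forces n = True.
  (~c | ~u) forces c = False.
  (~a | ~n) forces a = False.
  Clause (a | ~n | ~u) is falsified — contradiction.
Case u = False:
  (s | u) forces s = True.
  (~n | ~s) forces n = False.
  (~a | n) forces a = False.
  Clause (a | ~s | u) is falsified — contradiction.
Both cases fail, so the formula is unsatisfiable.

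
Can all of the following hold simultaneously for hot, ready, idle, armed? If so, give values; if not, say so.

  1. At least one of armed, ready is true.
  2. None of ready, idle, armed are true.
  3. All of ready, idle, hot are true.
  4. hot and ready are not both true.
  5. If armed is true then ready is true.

Case ready = True:
  Constraint (2) is violated (ready=T) — contradiction.
Case ready = False:
  Constraint (3) is violated (ready=F) — contradiction.
Both cases fail — unsatisfiable.

Unsatisfiable — no assignment works.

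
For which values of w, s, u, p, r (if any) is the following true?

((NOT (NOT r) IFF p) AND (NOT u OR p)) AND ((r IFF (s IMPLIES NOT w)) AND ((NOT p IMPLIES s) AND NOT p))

w: True, s: True, u: False, p: False, r: False

  (NOT (NOT r) IFF p) AND (NOT u OR p) = True
    NOT (NOT r) IFF p = True
      NOT (NOT r) = False
        NOT r = True
    NOT u OR p = True
      NOT u = True
  (r IFF (s IMPLIES NOT w)) AND ((NOT p IMPLIES s) AND NOT p) = True
    r IFF (s IMPLIES NOT w) = True
      s IMPLIES NOT w = False
        NOT w = False
    (NOT p IMPLIES s) AND NOT p = True
      NOT p IMPLIES s = True
        NOT p = True
      NOT p = True
Both conjuncts True, so the formula holds.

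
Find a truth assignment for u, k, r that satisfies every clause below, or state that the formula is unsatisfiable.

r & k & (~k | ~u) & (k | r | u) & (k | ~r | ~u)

u: False, k: True, r: True

Unit clause (r) forces r = True.
Unit clause (k) forces k = True.
In (~k | ~u) only ~u is left, so u = False.
Check each clause:
  (r): r holds.
  (k): k holds.
  (~k | ~u): ~u holds.
  (k | r | u): k holds.
  (k | ~r | ~u): k holds.
All clauses satisfied.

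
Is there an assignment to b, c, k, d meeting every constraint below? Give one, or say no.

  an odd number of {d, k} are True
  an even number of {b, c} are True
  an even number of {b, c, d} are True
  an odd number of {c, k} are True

b = False, c = False, k = True, d = False

{d, k}: 1 true → odd ✓
{b, c}: 0 true → even ✓
{b, c, d}: 0 true → even ✓
{c, k}: 1 true → odd ✓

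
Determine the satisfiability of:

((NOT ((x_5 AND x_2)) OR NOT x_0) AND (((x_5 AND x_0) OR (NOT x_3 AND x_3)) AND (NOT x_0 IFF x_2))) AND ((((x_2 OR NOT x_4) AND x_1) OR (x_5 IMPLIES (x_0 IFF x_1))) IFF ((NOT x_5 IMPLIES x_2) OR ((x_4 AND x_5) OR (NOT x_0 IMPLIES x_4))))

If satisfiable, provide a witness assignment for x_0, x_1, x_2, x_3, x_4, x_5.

x_0 = True, x_1 = True, x_2 = False, x_3 = True, x_4 = True, x_5 = True

  (NOT ((x_5 AND x_2)) OR NOT x_0) AND (((x_5 AND x_0) OR (NOT x_3 AND x_3)) AND (NOT x_0 IFF x_2)) = True
    NOT ((x_5 AND x_2)) OR NOT x_0 = True
      NOT ((x_5 AND x_2)) = True
        x_5 AND x_2 = False
      NOT x_0 = False
    ((x_5 AND x_0) OR (NOT x_3 AND x_3)) AND (NOT x_0 IFF x_2) = True
      (x_5 AND x_0) OR (NOT x_3 AND x_3) = True
        x_5 AND x_0 = True
        NOT x_3 AND x_3 = False
          NOT x_3 = False
      NOT x_0 IFF x_2 = True
        NOT x_0 = False
  (((x_2 OR NOT x_4) AND x_1) OR (x_5 IMPLIES (x_0 IFF x_1))) IFF ((NOT x_5 IMPLIES x_2) OR ((x_4 AND x_5) OR (NOT x_0 IMPLIES x_4))) = True
    ((x_2 OR NOT x_4) AND x_1) OR (x_5 IMPLIES (x_0 IFF x_1)) = True
      (x_2 OR NOT x_4) AND x_1 = False
        x_2 OR NOT x_4 = False
          NOT x_4 = False
      x_5 IMPLIES (x_0 IFF x_1) = True
        x_0 IFF x_1 = True
    (NOT x_5 IMPLIES x_2) OR ((x_4 AND x_5) OR (NOT x_0 IMPLIES x_4)) = True
      NOT x_5 IMPLIES x_2 = True
        NOT x_5 = False
      (x_4 AND x_5) OR (NOT x_0 IMPLIES x_4) = True
        x_4 AND x_5 = True
        NOT x_0 IMPLIES x_4 = True
          NOT x_0 = False
Both conjuncts True, so the formula holds.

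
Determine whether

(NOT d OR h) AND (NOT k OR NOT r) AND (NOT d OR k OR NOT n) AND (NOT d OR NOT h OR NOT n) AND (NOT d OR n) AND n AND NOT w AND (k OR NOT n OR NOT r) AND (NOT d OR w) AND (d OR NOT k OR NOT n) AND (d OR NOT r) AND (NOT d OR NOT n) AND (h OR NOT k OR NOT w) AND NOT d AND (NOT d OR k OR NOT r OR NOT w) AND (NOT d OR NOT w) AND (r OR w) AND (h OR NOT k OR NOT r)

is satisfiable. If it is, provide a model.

Unsatisfiable — no assignment works.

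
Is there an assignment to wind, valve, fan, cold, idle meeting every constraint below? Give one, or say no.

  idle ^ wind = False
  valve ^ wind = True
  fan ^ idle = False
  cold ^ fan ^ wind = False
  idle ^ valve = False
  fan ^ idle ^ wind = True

Unsatisfiable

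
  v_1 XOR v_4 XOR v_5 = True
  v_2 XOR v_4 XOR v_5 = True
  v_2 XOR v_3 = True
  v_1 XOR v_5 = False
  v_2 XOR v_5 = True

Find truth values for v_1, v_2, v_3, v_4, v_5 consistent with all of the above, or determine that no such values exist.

No satisfying assignment exists.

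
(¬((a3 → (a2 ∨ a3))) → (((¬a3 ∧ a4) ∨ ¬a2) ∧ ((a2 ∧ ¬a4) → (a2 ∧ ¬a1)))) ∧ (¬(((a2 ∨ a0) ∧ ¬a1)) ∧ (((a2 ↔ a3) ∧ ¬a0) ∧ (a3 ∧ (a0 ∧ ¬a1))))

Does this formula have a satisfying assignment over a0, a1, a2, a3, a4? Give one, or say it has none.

Unsatisfiable

Case a0 = True: the conjunct ¬a0 is False.
Case a0 = False: the conjunct a0 is False.
Both cases fail — unsatisfiable.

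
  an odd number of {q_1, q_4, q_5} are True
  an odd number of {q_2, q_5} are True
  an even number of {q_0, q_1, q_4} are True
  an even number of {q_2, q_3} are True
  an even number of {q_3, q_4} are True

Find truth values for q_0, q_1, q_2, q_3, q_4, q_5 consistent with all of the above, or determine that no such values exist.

q_0: False; q_1: False; q_2: False; q_3: False; q_4: False; q_5: True

{q_1, q_4, q_5}: 1 true → odd ✓
{q_2, q_5}: 1 true → odd ✓
{q_0, q_1, q_4}: 0 true → even ✓
{q_2, q_3}: 0 true → even ✓
{q_3, q_4}: 0 true → even ✓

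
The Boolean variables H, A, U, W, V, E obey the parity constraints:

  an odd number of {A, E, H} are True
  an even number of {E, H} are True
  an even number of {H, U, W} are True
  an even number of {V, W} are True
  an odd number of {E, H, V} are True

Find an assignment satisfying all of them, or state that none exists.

H=F, A=T, U=T, W=T, V=T, E=F

{A, E, H}: 1 true → odd ✓
{E, H}: 0 true → even ✓
{H, U, W}: 2 true → even ✓
{V, W}: 2 true → even ✓
{E, H, V}: 1 true → odd ✓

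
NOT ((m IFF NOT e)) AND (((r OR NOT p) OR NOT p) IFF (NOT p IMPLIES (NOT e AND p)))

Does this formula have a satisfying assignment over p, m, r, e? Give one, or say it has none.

p = True, m = True, r = True, e = True

  NOT ((m IFF NOT e)) = True
    m IFF NOT e = False
      NOT e = False
  ((r OR NOT p) OR NOT p) IFF (NOT p IMPLIES (NOT e AND p)) = True
    (r OR NOT p) OR NOT p = True
      r OR NOT p = True
        NOT p = False
      NOT p = False
    NOT p IMPLIES (NOT e AND p) = True
      NOT p = False
      NOT e AND p = False
        NOT e = False
Both conjuncts True, so the formula holds.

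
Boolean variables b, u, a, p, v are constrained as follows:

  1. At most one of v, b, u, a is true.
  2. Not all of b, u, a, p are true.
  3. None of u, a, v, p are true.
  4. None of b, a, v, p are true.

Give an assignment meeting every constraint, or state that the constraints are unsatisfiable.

b=F, u=F, a=F, p=F, v=F

  (1) {v, b, u, a}: 0 true — at most one ✓
  (2) {b, u, a, p}: 0/4 true — not all ✓
  (3) {u, a, v, p}: 0 true — none ✓
  (4) {b, a, v, p}: 0 true — none ✓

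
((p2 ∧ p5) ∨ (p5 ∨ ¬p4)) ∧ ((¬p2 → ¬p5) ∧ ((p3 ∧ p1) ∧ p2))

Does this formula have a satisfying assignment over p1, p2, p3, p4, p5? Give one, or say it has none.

p1: True, p2: True, p3: True, p4: True, p5: True

  (p2 ∧ p5) ∨ (p5 ∨ ¬p4) = True
    p2 ∧ p5 = True
    p5 ∨ ¬p4 = True
      ¬p4 = False
  (¬p2 → ¬p5) ∧ ((p3 ∧ p1) ∧ p2) = True
    ¬p2 → ¬p5 = True
      ¬p2 = False
      ¬p5 = False
    (p3 ∧ p1) ∧ p2 = True
      p3 ∧ p1 = True
Both conjuncts True, so the formula holds.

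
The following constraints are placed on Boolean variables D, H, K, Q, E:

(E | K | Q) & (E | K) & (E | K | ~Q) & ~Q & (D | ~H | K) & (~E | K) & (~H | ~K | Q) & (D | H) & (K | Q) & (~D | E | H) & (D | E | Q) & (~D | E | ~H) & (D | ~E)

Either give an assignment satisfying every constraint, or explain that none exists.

Unit clause (~Q) forces Q = False.
In (K | Q) only K is left, so K = True.
In (~H | ~K | Q) only ~H is left, so H = False.
In (D | H) only D is left, so D = True.
In (~D | E | H) only E is left, so E = True.
All clauses satisfied.

D: True; H: False; K: True; Q: False; E: True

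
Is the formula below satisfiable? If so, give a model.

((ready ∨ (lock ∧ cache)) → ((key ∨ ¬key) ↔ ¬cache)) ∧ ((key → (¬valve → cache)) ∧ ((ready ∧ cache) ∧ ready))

Case cache = True: the formula simplifies to ((ready ∨ lock) → ¬((key ∨ ¬key))) ∧ (ready ∧ ready).
  ready = True: simplifies to ¬((key ∨ ¬key)).
    key = True: this becomes ¬((True ∨ False)) = False.
    key = False: this becomes ¬((False ∨ True)) = False.
  ready = False: the conjunct ready is False.
Case cache = False: the conjunct cache is False.
Both cases fail — unsatisfiable.

UNSATISFIABLE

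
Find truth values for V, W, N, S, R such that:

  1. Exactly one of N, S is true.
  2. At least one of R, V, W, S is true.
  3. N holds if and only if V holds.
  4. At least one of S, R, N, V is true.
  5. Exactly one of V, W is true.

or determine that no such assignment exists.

V: True, W: False, N: True, S: False, R: False

  (1) {N, S}: 1 true — exactly one ✓
  (2) {R, V, W, S}: 1 true — at least one ✓
  (3) N=T, V=T — same ✓
  (4) {S, R, N, V}: 2 true — at least one ✓
  (5) {V, W}: 1 true — exactly one ✓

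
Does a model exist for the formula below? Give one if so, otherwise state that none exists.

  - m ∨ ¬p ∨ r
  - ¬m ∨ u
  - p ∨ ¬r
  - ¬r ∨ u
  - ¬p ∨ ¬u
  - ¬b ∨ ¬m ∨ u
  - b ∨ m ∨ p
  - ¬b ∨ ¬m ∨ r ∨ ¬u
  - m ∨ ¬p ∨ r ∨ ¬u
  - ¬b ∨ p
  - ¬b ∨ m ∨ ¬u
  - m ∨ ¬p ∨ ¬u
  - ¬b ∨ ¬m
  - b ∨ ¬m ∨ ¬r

u = True, m = True, b = False, r = False, p = False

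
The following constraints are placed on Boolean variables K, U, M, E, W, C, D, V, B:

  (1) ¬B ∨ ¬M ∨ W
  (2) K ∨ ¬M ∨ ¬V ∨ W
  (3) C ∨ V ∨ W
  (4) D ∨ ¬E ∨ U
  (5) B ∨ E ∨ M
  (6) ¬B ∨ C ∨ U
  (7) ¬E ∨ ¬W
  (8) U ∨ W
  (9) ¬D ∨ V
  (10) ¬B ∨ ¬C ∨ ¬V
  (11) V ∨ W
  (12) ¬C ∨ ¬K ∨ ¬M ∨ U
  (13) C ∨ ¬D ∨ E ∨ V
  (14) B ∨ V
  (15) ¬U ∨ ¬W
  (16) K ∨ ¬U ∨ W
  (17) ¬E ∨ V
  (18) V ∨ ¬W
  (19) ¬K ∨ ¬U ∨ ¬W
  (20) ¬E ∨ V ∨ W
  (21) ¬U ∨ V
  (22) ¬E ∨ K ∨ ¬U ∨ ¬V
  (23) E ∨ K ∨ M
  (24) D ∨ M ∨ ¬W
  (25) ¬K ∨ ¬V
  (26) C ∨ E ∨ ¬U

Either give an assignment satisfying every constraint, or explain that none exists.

Try K = True:
  (¬K ∨ ¬V) forces V = False.
  (¬D ∨ V) forces D = False.
  (V ∨ W) forces W = True.
  clause (V ∨ ¬W) is falsified — backtrack.
So K = False.
Set U = False.
  then (U ∨ W) forces W = True.
  then (V ∨ ¬W) forces V = True.
  then (¬E ∨ ¬W) forces E = False.
  then (E ∨ K ∨ M) forces M = True.
Set C = True.
  then (¬B ∨ ¬C ∨ ¬V) forces B = False.
Set D = True.
All clauses satisfied.

K = False, U = False, M = True, E = False, W = True, C = True, D = True, V = True, B = False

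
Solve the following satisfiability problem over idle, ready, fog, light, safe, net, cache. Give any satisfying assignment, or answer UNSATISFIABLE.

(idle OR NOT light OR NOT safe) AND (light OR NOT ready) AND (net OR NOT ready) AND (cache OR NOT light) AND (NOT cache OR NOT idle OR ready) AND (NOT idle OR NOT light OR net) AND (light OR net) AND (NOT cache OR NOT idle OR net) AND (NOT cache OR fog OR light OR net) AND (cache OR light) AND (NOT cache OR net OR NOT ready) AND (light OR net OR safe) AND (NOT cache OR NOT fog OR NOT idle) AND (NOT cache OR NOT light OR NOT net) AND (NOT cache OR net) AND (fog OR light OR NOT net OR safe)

idle: False; ready: False; fog: False; light: False; safe: True; net: True; cache: True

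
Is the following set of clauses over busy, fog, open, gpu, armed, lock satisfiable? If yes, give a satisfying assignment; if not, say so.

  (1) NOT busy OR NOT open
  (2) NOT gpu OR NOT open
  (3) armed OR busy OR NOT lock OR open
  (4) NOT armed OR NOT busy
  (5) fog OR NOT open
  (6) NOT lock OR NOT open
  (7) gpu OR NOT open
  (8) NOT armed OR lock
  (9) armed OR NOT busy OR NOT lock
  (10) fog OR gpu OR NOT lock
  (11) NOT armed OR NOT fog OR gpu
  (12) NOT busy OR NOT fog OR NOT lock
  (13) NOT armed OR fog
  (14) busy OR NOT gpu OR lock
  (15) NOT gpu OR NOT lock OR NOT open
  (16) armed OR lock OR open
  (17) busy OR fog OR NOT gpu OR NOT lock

busy = False, fog = True, open = False, gpu = True, armed = True, lock = True

Try busy = True:
  (NOT busy OR NOT open) forces open = False.
  (NOT armed OR NOT busy) forces armed = False.
  (armed OR NOT busy OR NOT lock) forces lock = False.
  clause (armed OR lock OR open) is falsified — backtrack.
So busy = False.
Set fog = True.
Try open = True:
  (NOT gpu OR NOT open) forces gpu = False.
  clause (gpu OR NOT open) is falsified — backtrack.
So open = False.
Set gpu = True.
  then (busy OR NOT gpu OR lock) forces lock = True.
  then (armed OR busy OR NOT lock OR open) forces armed = True.
All clauses satisfied.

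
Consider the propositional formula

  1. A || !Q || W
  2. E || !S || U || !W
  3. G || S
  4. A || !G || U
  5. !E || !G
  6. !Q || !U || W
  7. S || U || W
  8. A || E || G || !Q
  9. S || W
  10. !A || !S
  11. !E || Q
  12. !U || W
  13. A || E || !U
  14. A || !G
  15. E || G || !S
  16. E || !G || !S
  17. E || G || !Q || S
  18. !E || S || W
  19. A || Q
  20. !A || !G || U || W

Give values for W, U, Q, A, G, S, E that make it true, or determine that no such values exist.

W = True, U = True, Q = True, A = False, G = False, S = True, E = True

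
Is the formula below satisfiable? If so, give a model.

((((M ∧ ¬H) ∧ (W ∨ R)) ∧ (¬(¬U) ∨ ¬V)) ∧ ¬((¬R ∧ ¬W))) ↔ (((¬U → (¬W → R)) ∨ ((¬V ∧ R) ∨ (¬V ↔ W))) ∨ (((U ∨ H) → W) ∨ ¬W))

M: True; H: False; U: True; R: True; V: False; W: True

  ((((M ∧ ¬H) ∧ (W ∨ R)) ∧ (¬(¬U) ∨ ¬V)) ∧ ¬((¬R ∧ ¬W))) ↔ (((¬U → (¬W → R)) ∨ ((¬V ∧ R) ∨ (¬V ↔ W))) ∨ (((U ∨ H) → W) ∨ ¬W)) = True
    (((M ∧ ¬H) ∧ (W ∨ R)) ∧ (¬(¬U) ∨ ¬V)) ∧ ¬((¬R ∧ ¬W)) = True
      ((M ∧ ¬H) ∧ (W ∨ R)) ∧ (¬(¬U) ∨ ¬V) = True
        (M ∧ ¬H) ∧ (W ∨ R) = True
          M ∧ ¬H = True
            ¬H = True
          W ∨ R = True
        ¬(¬U) ∨ ¬V = True
          ¬(¬U) = True
            ¬U = False
          ¬V = True
      ¬((¬R ∧ ¬W)) = True
        ¬R ∧ ¬W = False
          ¬R = False
          ¬W = False
    ((¬U → (¬W → R)) ∨ ((¬V ∧ R) ∨ (¬V ↔ W))) ∨ (((U ∨ H) → W) ∨ ¬W) = True
      (¬U → (¬W → R)) ∨ ((¬V ∧ R) ∨ (¬V ↔ W)) = True
        ¬U → (¬W → R) = True
          ¬U = False
          ¬W → R = True
            ¬W = False
        (¬V ∧ R) ∨ (¬V ↔ W) = True
          ¬V ∧ R = True
            ¬V = True
          ¬V ↔ W = True
            ¬V = True
      ((U ∨ H) → W) ∨ ¬W = True
        (U ∨ H) → W = True
          U ∨ H = True
        ¬W = False
The formula evaluates to True.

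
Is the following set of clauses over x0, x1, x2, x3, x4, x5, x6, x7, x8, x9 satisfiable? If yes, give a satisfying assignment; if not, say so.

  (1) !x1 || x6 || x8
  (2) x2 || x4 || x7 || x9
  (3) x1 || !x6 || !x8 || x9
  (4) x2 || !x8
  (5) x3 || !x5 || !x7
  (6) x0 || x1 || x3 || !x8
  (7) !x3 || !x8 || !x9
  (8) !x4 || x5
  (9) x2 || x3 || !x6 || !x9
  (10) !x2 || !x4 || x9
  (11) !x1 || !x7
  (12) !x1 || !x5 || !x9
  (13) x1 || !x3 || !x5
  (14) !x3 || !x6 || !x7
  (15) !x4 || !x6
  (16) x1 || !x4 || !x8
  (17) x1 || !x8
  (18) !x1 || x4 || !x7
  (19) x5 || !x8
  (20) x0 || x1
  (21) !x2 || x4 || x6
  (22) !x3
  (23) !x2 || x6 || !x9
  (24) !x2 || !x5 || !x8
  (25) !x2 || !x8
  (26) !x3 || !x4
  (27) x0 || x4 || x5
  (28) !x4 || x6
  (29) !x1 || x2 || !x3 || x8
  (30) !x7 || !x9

x0 = True, x1 = True, x2 = True, x3 = False, x4 = False, x5 = True, x6 = True, x7 = False, x8 = False, x9 = False

Unit clause (!x3) forces x3 = False.
Set x0 = True.
Set x1 = True.
  then (!x1 || !x7) forces x7 = False.
Try x2 = False:
  (x2 || !x8) forces x8 = False.
  (!x1 || x6 || x8) forces x6 = True.
  (x2 || x3 || !x6 || !x9) forces x9 = False.
  (x2 || x4 || x7 || x9) forces x4 = True.
  clause (!x4 || !x6) is falsified — backtrack.
So x2 = True.
  then (!x2 || !x8) forces x8 = False.
  then (!x1 || x6 || x8) forces x6 = True.
  then (!x4 || !x6) forces x4 = False.
Set x5 = True.
  then (!x1 || !x5 || !x9) forces x9 = False.
All clauses satisfied.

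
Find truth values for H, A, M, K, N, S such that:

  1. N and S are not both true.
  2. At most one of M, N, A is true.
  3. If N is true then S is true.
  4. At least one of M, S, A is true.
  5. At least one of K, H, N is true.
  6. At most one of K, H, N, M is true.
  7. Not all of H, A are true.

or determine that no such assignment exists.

H = False; A = True; M = False; K = True; N = False; S = True

  (1) N=F, S=T — not both ✓
  (2) {M, N, A}: 1 true — at most one ✓
  (3) N=F ⇒ S: vacuous ✓
  (4) {M, S, A}: 2 true — at least one ✓
  (5) {K, H, N}: 1 true — at least one ✓
  (6) {K, H, N, M}: 1 true — at most one ✓
  (7) {H, A}: 1/2 true — not all ✓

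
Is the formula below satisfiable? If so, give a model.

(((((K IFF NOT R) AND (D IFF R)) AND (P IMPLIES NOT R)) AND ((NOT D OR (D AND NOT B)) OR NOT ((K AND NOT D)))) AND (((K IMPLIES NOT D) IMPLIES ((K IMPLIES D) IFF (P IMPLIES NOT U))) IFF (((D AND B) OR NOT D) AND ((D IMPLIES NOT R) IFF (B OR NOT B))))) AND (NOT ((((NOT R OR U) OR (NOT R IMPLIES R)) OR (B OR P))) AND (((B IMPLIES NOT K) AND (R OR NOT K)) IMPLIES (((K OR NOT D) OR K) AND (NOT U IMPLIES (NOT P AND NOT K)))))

UNSATISFIABLE

The conjunct NOT ((((NOT R OR U) OR (NOT R IMPLIES R)) OR (B OR P))) is unsatisfiable on its own:
  R = True: this becomes NOT ((True OR (B OR P))) = False.
  R = False: this becomes NOT ((True OR (B OR P))) = False.
So the whole conjunction is unsatisfiable.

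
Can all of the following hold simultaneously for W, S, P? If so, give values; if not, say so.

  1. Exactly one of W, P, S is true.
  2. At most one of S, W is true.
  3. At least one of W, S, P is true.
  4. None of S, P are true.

W = True; S = False; P = False

  (1) {W, P, S}: 1 true — exactly one ✓
  (2) {S, W}: 1 true — at most one ✓
  (3) {W, S, P}: 1 true — at least one ✓
  (4) {S, P}: 0 true — none ✓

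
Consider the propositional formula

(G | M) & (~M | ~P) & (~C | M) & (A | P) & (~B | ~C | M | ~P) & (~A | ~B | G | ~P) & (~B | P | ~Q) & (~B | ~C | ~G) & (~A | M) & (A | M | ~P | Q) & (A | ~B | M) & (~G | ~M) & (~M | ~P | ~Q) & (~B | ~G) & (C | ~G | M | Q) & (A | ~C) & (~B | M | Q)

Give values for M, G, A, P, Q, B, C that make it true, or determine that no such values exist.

Set M = True.
  then (~M | ~P) forces P = False.
  then (A | P) forces A = True.
  then (~G | ~M) forces G = False.
Set Q = False.
Set B = True.
Set C = True.
All clauses satisfied.

M = True, G = False, A = True, P = False, Q = False, B = True, C = True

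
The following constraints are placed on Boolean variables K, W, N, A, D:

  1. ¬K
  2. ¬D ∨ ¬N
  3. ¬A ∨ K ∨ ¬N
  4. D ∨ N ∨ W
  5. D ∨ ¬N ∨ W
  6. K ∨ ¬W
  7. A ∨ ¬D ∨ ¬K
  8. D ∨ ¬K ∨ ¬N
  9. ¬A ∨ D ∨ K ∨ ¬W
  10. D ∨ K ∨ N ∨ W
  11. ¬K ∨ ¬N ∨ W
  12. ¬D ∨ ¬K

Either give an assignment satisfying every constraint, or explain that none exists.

K = False, W = False, N = False, A = False, D = True

Unit clause (¬K) forces K = False.
In (K ∨ ¬W) only ¬W is left, so W = False.
Set N = False.
  then (D ∨ N ∨ W) forces D = True.
Set A = False.
All clauses satisfied.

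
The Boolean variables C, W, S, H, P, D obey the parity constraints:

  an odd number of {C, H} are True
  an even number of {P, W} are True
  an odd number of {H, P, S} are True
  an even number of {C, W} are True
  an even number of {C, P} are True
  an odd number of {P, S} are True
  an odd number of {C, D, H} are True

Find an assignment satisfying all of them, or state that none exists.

C = True, W = True, S = False, H = False, P = True, D = False

{C, H}: 1 true → odd ✓
{P, W}: 2 true → even ✓
{H, P, S}: 1 true → odd ✓
{C, W}: 2 true → even ✓
{C, P}: 2 true → even ✓
{P, S}: 1 true → odd ✓
{C, D, H}: 1 true → odd ✓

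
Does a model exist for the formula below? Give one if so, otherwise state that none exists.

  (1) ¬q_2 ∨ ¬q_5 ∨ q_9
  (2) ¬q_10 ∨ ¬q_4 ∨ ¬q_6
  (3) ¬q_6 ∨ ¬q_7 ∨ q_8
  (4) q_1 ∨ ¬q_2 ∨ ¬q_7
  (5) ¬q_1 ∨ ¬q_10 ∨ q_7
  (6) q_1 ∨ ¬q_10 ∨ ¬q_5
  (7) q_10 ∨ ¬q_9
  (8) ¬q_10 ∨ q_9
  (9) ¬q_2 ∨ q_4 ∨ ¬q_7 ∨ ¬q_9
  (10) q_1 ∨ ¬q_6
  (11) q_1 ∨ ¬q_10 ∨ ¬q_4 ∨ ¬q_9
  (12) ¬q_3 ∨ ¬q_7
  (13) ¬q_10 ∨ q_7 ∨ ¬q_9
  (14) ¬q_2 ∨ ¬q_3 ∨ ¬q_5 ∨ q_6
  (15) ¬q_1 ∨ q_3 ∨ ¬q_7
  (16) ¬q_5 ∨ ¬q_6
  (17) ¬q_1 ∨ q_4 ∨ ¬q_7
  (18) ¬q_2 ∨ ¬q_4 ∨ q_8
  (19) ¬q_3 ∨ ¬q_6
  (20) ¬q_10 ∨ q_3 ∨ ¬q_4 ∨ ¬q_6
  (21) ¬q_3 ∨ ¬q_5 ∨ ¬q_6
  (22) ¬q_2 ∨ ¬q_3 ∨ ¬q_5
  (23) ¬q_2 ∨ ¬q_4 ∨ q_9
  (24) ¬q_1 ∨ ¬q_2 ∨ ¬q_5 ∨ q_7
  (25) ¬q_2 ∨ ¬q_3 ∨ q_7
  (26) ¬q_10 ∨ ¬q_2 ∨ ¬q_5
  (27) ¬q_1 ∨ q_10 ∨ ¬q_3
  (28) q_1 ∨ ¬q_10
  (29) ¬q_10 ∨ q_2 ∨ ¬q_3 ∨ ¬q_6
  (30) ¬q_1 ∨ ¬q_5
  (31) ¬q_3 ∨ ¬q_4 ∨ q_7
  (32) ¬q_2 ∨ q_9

Set q_1 = False.
  then (q_1 ∨ ¬q_6) forces q_6 = False.
  then (q_1 ∨ ¬q_10) forces q_10 = False.
  then (q_10 ∨ ¬q_9) forces q_9 = False.
  then (¬q_2 ∨ q_9) forces q_2 = False.
Set q_3 = True.
  then (¬q_3 ∨ ¬q_7) forces q_7 = False.
  then (¬q_3 ∨ ¬q_4 ∨ q_7) forces q_4 = False.
Set q_5 = False.
Set q_8 = True.
All clauses satisfied.

q_1: False, q_2: False, q_3: True, q_4: False, q_5: False, q_6: False, q_7: False, q_8: True, q_9: False, q_10: False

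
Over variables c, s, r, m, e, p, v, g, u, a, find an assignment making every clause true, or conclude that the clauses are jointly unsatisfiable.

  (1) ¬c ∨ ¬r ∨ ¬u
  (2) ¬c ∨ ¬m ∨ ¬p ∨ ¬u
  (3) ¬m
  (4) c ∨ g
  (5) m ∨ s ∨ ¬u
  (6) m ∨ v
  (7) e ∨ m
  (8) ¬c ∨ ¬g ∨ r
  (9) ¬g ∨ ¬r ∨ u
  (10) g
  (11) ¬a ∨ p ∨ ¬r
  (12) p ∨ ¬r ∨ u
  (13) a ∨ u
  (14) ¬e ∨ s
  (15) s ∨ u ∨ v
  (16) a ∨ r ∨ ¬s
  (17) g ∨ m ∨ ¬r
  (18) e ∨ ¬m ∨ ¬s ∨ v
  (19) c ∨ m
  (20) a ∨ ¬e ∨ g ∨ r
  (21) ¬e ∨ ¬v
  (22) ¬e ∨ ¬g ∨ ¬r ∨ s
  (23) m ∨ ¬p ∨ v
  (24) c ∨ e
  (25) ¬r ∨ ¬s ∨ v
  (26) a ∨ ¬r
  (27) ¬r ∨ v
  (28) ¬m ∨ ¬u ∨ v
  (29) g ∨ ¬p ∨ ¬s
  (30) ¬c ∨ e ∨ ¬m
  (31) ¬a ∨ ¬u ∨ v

Case m = True:
  Clause (¬m) is falsified — contradiction.
Case m = False:
  (m ∨ v) forces v = True.
  (e ∨ m) forces e = True.
  Clause (¬e ∨ ¬v) is falsified — contradiction.
Both cases fail, so the formula is unsatisfiable.

Unsatisfiable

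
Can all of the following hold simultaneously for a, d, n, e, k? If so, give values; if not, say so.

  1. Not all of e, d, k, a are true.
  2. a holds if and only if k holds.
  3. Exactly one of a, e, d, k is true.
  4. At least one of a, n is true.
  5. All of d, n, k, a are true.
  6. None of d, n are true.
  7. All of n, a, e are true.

Case d = True:
  Constraint (6) is violated (d=T) — contradiction.
Case d = False:
  Constraint (5) is violated (d=F) — contradiction.
Both cases fail — unsatisfiable.

No satisfying assignment exists.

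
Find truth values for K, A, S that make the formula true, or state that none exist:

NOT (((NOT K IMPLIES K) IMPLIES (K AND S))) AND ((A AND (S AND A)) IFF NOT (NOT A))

K: True; A: False; S: False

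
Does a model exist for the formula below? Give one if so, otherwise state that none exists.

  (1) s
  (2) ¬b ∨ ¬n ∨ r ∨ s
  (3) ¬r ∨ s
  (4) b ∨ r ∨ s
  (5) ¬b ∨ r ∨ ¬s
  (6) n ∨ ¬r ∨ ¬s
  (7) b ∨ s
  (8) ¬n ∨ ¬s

n=F; b=F; r=F; s=T

Unit clause (s) forces s = True.
In (¬n ∨ ¬s) only ¬n is left, so n = False.
In (n ∨ ¬r ∨ ¬s) only ¬r is left, so r = False.
In (¬b ∨ r ∨ ¬s) only ¬b is left, so b = False.
Check each clause:
  (s): s holds.
  (¬b ∨ ¬n ∨ r ∨ s): ¬b holds.
  (¬r ∨ s): ¬r holds.
  (b ∨ r ∨ s): s holds.
  (¬b ∨ r ∨ ¬s): ¬b holds.
  (n ∨ ¬r ∨ ¬s): ¬r holds.
  (b ∨ s): s holds.
  (¬n ∨ ¬s): ¬n holds.
All clauses satisfied.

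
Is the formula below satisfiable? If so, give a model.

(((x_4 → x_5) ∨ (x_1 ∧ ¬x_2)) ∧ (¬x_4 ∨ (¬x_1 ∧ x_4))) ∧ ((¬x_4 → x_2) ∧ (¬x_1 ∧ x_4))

x_1 = False, x_2 = True, x_4 = True, x_5 = True

  ((x_4 → x_5) ∨ (x_1 ∧ ¬x_2)) ∧ (¬x_4 ∨ (¬x_1 ∧ x_4)) = True
    (x_4 → x_5) ∨ (x_1 ∧ ¬x_2) = True
      x_4 → x_5 = True
      x_1 ∧ ¬x_2 = False
        ¬x_2 = False
    ¬x_4 ∨ (¬x_1 ∧ x_4) = True
      ¬x_4 = False
      ¬x_1 ∧ x_4 = True
        ¬x_1 = True
  (¬x_4 → x_2) ∧ (¬x_1 ∧ x_4) = True
    ¬x_4 → x_2 = True
      ¬x_4 = False
    ¬x_1 ∧ x_4 = True
      ¬x_1 = True
Both conjuncts True, so the formula holds.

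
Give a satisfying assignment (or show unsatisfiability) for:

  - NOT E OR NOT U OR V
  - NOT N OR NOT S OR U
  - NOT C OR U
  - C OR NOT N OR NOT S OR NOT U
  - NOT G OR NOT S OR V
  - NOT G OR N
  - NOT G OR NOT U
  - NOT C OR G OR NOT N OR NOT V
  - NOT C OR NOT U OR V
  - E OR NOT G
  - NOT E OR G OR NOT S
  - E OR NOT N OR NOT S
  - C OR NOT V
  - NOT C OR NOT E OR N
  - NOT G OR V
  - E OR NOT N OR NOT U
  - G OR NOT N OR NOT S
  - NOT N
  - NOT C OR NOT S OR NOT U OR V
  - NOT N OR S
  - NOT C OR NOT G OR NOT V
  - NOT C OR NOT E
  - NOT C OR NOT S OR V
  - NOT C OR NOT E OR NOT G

Unit clause (NOT N) forces N = False.
In (NOT G OR N) only NOT G is left, so G = False.
Set C = False.
  then (C OR NOT V) forces V = False.
Set S = True.
  then (NOT E OR G OR NOT S) forces E = False.
Set U = True.
All clauses satisfied.

C: False, S: True, V: False, N: False, U: True, E: False, G: False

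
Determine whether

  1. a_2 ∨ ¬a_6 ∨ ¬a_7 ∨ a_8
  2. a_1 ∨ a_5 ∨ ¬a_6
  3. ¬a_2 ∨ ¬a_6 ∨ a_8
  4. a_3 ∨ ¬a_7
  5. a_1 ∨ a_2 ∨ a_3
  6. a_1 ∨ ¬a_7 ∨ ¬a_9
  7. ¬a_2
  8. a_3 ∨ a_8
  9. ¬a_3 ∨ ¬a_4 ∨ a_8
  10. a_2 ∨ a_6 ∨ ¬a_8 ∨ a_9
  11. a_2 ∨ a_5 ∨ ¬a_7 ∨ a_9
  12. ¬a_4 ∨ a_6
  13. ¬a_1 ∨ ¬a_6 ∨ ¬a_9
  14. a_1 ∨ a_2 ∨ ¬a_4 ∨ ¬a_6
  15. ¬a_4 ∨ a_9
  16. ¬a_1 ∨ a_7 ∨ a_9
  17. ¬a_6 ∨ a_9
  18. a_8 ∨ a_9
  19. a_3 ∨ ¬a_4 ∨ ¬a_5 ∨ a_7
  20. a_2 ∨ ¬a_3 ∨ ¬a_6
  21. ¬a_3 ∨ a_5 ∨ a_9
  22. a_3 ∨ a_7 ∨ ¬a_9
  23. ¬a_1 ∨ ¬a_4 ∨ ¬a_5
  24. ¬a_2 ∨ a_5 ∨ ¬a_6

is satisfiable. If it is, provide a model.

a_1=F, a_2=F, a_3=T, a_4=F, a_5=T, a_6=F, a_7=F, a_8=F, a_9=T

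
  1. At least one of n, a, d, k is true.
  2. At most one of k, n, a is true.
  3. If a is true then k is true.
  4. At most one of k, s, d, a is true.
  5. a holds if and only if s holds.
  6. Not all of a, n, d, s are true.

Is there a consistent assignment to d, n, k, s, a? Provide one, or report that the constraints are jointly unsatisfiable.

d = True, n = True, k = False, s = False, a = False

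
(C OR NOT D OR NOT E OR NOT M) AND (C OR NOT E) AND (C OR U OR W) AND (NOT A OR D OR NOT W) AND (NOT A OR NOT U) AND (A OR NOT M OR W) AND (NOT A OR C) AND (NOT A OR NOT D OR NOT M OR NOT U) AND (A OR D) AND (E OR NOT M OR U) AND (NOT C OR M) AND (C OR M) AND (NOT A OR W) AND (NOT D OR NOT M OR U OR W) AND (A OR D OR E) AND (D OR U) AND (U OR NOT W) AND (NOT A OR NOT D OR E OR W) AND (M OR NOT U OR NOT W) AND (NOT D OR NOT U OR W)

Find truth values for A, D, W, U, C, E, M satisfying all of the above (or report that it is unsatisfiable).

Set A = False.
  then (A OR D) forces D = True.
Try W = False:
  (A OR NOT M OR W) forces M = False.
  (NOT C OR M) forces C = False.
  clause (C OR M) is falsified — backtrack.
So W = True.
  then (U OR NOT W) forces U = True.
  then (M OR NOT U OR NOT W) forces M = True.
Set C = True.
Set E = True.
All clauses satisfied.

A = False, D = True, W = True, U = True, C = True, E = True, M = True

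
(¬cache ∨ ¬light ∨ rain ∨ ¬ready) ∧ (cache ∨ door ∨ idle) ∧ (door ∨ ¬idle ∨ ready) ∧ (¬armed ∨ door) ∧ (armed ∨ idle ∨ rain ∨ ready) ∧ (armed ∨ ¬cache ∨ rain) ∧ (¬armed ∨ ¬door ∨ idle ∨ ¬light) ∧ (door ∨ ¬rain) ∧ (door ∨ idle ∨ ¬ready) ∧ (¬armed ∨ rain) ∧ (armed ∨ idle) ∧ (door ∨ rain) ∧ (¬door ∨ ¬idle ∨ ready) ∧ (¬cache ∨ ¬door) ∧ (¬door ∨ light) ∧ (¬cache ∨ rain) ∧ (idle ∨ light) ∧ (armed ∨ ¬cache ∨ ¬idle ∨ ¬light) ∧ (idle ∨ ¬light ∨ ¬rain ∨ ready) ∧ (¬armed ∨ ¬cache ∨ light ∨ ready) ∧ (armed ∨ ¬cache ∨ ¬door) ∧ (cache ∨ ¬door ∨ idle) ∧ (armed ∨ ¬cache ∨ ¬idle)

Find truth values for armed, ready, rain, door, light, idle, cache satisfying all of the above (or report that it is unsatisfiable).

armed = True; ready = True; rain = True; door = True; light = True; idle = True; cache = False

Set armed = True.
  then (¬armed ∨ door) forces door = True.
  then (¬armed ∨ rain) forces rain = True.
  then (¬cache ∨ ¬door) forces cache = False.
  then (¬door ∨ light) forces light = True.
  then (cache ∨ ¬door ∨ idle) forces idle = True.
  then (¬door ∨ ¬idle ∨ ready) forces ready = True.
All clauses satisfied.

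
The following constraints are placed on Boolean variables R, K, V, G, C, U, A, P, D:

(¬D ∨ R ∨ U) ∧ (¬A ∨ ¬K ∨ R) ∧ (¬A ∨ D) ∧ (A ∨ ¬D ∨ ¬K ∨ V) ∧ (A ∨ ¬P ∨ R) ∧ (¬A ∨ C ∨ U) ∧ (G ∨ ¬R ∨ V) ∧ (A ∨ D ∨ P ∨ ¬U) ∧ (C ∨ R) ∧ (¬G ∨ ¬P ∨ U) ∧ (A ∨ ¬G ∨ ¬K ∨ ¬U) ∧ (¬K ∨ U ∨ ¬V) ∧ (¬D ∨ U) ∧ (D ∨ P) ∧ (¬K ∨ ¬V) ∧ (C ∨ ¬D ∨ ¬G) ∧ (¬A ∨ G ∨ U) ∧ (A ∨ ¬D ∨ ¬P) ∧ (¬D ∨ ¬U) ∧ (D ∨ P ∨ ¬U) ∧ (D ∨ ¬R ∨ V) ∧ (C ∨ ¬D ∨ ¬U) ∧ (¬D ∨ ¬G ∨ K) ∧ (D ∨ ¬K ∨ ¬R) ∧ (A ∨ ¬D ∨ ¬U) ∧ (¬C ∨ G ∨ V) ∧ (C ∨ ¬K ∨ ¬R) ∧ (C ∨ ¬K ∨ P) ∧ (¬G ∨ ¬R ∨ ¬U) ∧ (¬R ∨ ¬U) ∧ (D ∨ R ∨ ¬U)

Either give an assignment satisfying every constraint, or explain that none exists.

R: True; K: False; V: True; G: False; C: True; U: False; A: False; P: True; D: False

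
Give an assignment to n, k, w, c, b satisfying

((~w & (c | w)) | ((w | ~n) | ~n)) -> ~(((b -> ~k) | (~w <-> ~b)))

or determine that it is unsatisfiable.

n = False, k = True, w = False, c = True, b = True

  ((~w & (c | w)) | ((w | ~n) | ~n)) -> ~(((b -> ~k) | (~w <-> ~b))) = True
    (~w & (c | w)) | ((w | ~n) | ~n) = True
      ~w & (c | w) = True
        ~w = True
        c | w = True
      (w | ~n) | ~n = True
        w | ~n = True
          ~n = True
        ~n = True
    ~(((b -> ~k) | (~w <-> ~b))) = True
      (b -> ~k) | (~w <-> ~b) = False
        b -> ~k = False
          ~k = False
        ~w <-> ~b = False
          ~w = True
          ~b = False
The formula evaluates to True.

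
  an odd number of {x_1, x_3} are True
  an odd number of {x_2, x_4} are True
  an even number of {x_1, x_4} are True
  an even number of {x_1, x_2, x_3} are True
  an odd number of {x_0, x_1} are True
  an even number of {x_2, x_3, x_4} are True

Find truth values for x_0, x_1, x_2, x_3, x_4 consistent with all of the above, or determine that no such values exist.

x_0 = True; x_1 = False; x_2 = True; x_3 = True; x_4 = False

{x_1, x_3}: 1 true → odd ✓
{x_2, x_4}: 1 true → odd ✓
{x_1, x_4}: 0 true → even ✓
{x_1, x_2, x_3}: 2 true → even ✓
{x_0, x_1}: 1 true → odd ✓
{x_2, x_3, x_4}: 2 true → even ✓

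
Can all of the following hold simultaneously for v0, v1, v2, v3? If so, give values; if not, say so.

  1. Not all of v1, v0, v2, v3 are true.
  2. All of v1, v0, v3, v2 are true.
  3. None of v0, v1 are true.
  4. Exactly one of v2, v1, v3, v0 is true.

The formula is unsatisfiable.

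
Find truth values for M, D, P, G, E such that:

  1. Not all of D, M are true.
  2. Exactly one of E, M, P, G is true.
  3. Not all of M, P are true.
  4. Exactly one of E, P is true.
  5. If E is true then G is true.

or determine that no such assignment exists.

M = False; D = False; P = True; G = False; E = False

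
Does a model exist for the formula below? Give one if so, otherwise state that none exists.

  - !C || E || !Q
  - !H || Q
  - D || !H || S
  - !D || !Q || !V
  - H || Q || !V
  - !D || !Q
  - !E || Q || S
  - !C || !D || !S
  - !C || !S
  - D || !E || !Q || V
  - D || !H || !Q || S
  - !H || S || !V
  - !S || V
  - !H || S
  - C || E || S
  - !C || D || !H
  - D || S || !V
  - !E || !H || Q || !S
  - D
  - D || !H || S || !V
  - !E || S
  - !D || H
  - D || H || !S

The formula is unsatisfiable.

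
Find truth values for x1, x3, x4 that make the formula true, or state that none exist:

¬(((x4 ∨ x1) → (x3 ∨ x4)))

x1 = True; x3 = False; x4 = False

  ¬(((x4 ∨ x1) → (x3 ∨ x4))) = True
    (x4 ∨ x1) → (x3 ∨ x4) = False
      x4 ∨ x1 = True
      x3 ∨ x4 = False
The formula evaluates to True.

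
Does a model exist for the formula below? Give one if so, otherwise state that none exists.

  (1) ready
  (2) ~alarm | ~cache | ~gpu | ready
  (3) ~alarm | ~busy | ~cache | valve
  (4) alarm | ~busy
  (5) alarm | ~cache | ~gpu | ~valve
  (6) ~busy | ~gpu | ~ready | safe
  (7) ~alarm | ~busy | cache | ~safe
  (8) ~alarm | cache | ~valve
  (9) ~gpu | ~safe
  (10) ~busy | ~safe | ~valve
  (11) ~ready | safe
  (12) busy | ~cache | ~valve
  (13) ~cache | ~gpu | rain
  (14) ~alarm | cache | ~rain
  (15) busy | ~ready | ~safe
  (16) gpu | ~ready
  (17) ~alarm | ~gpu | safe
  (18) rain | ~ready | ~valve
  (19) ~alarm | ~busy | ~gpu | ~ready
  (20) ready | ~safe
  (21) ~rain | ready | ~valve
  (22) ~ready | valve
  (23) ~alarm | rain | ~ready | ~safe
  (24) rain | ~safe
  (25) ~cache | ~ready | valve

Case ready = True:
  (~ready | safe) forces safe = True.
  (~gpu | ~safe) forces gpu = False.
  Clause (gpu | ~ready) is falsified — contradiction.
Case ready = False:
  Clause (ready) is falsified — contradiction.
Both cases fail, so the formula is unsatisfiable.

Unsatisfiable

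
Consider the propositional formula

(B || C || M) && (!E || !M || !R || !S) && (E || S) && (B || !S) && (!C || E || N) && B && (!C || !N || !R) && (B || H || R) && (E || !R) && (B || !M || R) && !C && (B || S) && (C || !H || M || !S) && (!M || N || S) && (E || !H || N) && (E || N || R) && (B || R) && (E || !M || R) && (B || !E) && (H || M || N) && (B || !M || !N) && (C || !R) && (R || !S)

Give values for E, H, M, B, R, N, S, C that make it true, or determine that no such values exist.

E: True, H: True, M: False, B: True, R: False, N: False, S: False, C: False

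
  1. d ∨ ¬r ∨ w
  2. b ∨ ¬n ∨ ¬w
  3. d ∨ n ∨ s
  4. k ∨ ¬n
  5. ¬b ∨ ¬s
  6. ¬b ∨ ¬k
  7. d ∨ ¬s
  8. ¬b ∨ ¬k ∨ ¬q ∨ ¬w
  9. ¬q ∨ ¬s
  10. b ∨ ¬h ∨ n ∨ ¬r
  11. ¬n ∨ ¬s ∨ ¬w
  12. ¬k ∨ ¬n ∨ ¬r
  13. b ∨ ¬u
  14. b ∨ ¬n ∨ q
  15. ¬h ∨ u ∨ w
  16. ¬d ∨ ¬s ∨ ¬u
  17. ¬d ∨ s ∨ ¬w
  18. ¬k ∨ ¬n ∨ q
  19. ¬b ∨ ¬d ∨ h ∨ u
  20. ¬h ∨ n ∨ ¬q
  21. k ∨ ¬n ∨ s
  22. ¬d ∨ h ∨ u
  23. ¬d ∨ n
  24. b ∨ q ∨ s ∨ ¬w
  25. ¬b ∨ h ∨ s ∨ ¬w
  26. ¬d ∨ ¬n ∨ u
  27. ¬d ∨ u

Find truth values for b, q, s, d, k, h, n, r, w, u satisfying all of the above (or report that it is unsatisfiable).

b = False, q = True, s = False, d = False, k = True, h = False, n = True, r = False, w = False, u = False

Try b = True:
  (¬b ∨ ¬s) forces s = False.
  (¬b ∨ ¬k) forces k = False.
  (k ∨ ¬n) forces n = False.
  (d ∨ n ∨ s) forces d = True.
  clause (¬d ∨ n) is falsified — backtrack.
So b = False.
  then (b ∨ ¬u) forces u = False.
  then (¬d ∨ u) forces d = False.
  then (d ∨ ¬s) forces s = False.
  then (d ∨ n ∨ s) forces n = True.
  then (k ∨ ¬n) forces k = True.
  then (¬k ∨ ¬n ∨ ¬r) forces r = False.
  then (b ∨ ¬n ∨ q) forces q = True.
  then (b ∨ ¬n ∨ ¬w) forces w = False.
  then (¬h ∨ u ∨ w) forces h = False.
All clauses satisfied.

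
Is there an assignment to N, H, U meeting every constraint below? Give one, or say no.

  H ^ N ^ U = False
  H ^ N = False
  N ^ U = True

N=T, H=T, U=F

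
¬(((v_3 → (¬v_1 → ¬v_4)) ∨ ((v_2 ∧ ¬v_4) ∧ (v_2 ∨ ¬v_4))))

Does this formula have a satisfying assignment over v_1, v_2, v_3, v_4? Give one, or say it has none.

v_1: False, v_2: True, v_3: True, v_4: True

  ¬(((v_3 → (¬v_1 → ¬v_4)) ∨ ((v_2 ∧ ¬v_4) ∧ (v_2 ∨ ¬v_4)))) = True
    (v_3 → (¬v_1 → ¬v_4)) ∨ ((v_2 ∧ ¬v_4) ∧ (v_2 ∨ ¬v_4)) = False
      v_3 → (¬v_1 → ¬v_4) = False
        ¬v_1 → ¬v_4 = False
          ¬v_1 = True
          ¬v_4 = False
      (v_2 ∧ ¬v_4) ∧ (v_2 ∨ ¬v_4) = False
        v_2 ∧ ¬v_4 = False
          ¬v_4 = False
        v_2 ∨ ¬v_4 = True
          ¬v_4 = False
The formula evaluates to True.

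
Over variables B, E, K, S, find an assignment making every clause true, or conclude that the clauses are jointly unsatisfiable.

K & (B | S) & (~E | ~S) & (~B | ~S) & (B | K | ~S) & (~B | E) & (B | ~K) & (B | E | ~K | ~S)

B = True, E = True, K = True, S = False

Unit clause (K) forces K = True.
In (B | ~K) only B is left, so B = True.
In (~B | ~S) only ~S is left, so S = False.
In (~B | E) only E is left, so E = True.
Check each clause:
  (K): K holds.
  (B | S): B holds.
  (~E | ~S): ~S holds.
  (~B | ~S): ~S holds.
  (B | K | ~S): B holds.
  (~B | E): E holds.
  (B | ~K): B holds.
  (B | E | ~K | ~S): B holds.
All clauses satisfied.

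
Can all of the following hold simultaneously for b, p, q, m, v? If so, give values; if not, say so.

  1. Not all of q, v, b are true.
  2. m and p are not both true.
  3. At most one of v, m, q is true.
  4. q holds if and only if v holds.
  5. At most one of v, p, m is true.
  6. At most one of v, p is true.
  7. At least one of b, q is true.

b = True, p = False, q = False, m = True, v = False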